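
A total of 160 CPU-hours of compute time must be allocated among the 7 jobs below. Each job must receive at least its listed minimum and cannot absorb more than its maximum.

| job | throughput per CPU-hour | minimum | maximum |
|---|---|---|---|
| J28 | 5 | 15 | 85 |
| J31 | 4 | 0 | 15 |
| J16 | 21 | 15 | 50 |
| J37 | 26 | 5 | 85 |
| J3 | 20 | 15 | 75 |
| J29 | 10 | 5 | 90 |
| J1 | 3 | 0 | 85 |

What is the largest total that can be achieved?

Meeting every minimum uses 15+0+15+5+15+5+0 = 55 CPU-hours, leaving 105.
Rank by throughput per CPU-hour: J37 26 > J16 21 > J3 20 > J29 10 > J28 5 > J31 4 > J1 3.
J37 takes 80 more to reach its cap of 85 → 25 left.
Only 25 left; J16 takes them to reach 40.
Total = 5×15 + 21×40 + 26×85 + 20×15 + 10×5 = 3475.

3475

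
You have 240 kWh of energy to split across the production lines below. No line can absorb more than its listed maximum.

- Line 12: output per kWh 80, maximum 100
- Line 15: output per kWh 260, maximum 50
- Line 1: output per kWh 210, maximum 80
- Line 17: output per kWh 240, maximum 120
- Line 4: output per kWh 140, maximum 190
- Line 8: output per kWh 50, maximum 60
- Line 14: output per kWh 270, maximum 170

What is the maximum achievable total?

63700

Highest output per kWh first: Line 14 270 > Line 15 260 > Line 17 240 > Line 1 210 > Line 4 140 > Line 12 80 > Line 8 50.
Give Line 14 170 to hit its cap of 170 → 70 left.
Line 15: +50 to 50 (cap) → 20 left.
Line 17: +20 (room for 120) → 20. Pool exhausted.
Total = 260×50 + 240×20 + 270×170 = 63700.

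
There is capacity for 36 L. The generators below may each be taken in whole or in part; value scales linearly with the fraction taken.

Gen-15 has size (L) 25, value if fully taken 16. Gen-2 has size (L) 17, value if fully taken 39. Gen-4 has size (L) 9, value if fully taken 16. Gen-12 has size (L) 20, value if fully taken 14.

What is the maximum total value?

62

Rank by value-to-size ratio: Gen-2 39/17≈2.29, Gen-4 16/9≈1.78, Gen-12 14/20≈0.7, Gen-15 16/25≈0.64.
Take all of Gen-2 (17 L, value 39) ; 19 L left.
Take all of Gen-4 (9 L, value 16) ; 10 L left.
Only 10 L remain; take 10/20 of Gen-12 for value 14×10/20 = 7.
Total value = 62.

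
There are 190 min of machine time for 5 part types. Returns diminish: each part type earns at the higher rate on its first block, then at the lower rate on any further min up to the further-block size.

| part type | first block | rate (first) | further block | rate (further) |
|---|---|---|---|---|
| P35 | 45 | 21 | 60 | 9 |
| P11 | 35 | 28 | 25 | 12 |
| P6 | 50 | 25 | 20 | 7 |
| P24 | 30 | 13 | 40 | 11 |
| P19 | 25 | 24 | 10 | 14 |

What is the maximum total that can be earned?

4240

Order all 10 blocks by rate: P11/T1 28 > P6/T1 25 > P19/T1 24 > P35/T1 21 > P19/T2 14 > P24/T1 13 > P11/T2 12 > P24/T2 11 > P35/T2 9 > P6/T2 7.
P11/T1 (28): +35 ; 155 left.
Fill P6 T1 block (50 at 25) ; 105 left.
Fill P19 T1 block (25 at 24) ; 80 left.
P35 T1 at 21: fill all 45 ; 35 left.
Fill P19 T2 block (10 at 14) ; 25 left.
25 remain; put them into P24 T1 at 13.
Total = 28×35 + 25×50 + 24×25 + 21×45 + 14×10 + 13×25 = 4240.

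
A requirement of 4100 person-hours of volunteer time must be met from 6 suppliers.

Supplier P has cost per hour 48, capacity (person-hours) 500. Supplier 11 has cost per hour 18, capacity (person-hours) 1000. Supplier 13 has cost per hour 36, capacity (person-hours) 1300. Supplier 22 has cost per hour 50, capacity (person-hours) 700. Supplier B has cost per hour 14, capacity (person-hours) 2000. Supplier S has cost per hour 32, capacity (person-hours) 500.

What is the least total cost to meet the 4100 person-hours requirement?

Cheapest first:
Supplier B (14): use full 2000 → 2100 person-hours to go.
Supplier 11 at 18: take all 1000 person-hours → 1100 still needed.
Take 500 from Supplier S at 32 → need 600 more.
Supplier 13 (36): take the remaining 600 → done.
Supplier P, Supplier 22: unused.
Cost = 2000×14 + 1000×18 + 500×32 + 600×36 = 83600.

83600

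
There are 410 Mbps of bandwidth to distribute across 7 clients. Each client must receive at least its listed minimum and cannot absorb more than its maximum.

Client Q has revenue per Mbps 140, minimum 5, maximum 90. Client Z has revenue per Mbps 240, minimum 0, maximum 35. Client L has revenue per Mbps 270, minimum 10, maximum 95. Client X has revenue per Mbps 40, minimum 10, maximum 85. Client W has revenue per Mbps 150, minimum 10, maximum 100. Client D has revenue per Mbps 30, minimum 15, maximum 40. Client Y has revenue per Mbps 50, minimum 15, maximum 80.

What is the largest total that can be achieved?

Meeting every minimum uses 5+0+10+10+10+15+15 = 65 Mbps, leaving 345.
Highest revenue per Mbps first: Client L 270 > Client Z 240 > Client W 150 > Client Q 140 > Client Y 50 > Client X 40 > Client D 30.
Client L takes 85 more to reach its cap of 95 → 260 left.
Client Z: +35 to 35 (cap) → 225 left.
Client W takes 90 more to reach its cap of 100 → 135 left.
Client Q takes 85 more to reach its cap of 90 → 50 left.
Only 50 left; Client Y takes them to reach 65.
Total = 140×90 + 240×35 + 270×95 + 40×10 + 150×100 + 30×15 + 50×65 = 65750.

65750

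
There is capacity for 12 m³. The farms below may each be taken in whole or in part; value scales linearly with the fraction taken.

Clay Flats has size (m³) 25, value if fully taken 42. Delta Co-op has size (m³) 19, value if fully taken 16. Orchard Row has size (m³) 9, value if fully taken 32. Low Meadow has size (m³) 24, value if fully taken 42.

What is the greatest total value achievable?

Sort by value density: Orchard Row 32/9≈3.56, Low Meadow 42/24≈1.75, Clay Flats 42/25≈1.68, Delta Co-op 16/19≈0.842.
Take all of Orchard Row (9 m³, value 32) ; 3 m³ left.
Only 3 m³ remain; take 3/24 of Low Meadow for value 42×3/24 = 5.25.
Total value = 37.25.

37.25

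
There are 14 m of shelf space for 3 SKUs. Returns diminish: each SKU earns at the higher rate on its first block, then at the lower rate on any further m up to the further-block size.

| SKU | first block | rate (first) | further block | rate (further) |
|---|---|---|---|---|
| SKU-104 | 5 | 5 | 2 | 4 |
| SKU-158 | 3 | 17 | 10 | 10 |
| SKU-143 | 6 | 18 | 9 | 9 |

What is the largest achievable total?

209

Rank every tier by rate: SKU-143/first 18 > SKU-158/first 17 > SKU-158/second 10 > SKU-143/second 9 > SKU-104/first 5 > SKU-104/second 4.
SKU-143 first at 18: fill all 6 → 8 left.
Fill SKU-158 first block (3 at 17) → 5 left.
SKU-158 second at 10: only 5 left, fill 5.
Total = 18×6 + 17×3 + 10×5 = 209.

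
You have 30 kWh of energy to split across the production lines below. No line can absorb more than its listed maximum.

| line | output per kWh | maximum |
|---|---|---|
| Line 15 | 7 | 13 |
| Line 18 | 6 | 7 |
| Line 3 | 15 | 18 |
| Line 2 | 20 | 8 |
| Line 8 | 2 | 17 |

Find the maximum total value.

Highest output per kWh first: Line 2 20 > Line 3 15 > Line 15 7 > Line 18 6 > Line 8 2.
Give Line 2 8 to hit its cap of 8 ; 22 left.
Line 3 takes 18 to reach its cap of 18 ; 4 left.
Only 4 left; Line 15 takes them to reach 4.
Total = 7×4 + 15×18 + 20×8 = 458.

458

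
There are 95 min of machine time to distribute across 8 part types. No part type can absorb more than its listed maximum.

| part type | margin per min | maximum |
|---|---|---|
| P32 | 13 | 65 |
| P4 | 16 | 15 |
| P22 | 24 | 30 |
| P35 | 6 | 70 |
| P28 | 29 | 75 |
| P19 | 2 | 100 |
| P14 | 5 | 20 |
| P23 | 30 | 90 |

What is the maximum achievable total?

2845

Highest margin per min first: P23 30 > P28 29 > P22 24 > P4 16 > P32 13 > P35 6 > P14 5 > P19 2.
P23 takes 90 to reach its cap of 90 ; 5 left.
Only 5 left; P28 takes them to reach 5.
Total = 29×5 + 30×90 = 2845.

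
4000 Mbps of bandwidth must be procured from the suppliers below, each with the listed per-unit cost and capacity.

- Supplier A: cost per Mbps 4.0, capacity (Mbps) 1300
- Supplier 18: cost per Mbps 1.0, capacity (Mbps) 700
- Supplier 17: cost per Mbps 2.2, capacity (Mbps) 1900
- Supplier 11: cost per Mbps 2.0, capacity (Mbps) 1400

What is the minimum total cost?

7680

Cheapest first:
Supplier 18 (1.0): use full 700 ; 3300 Mbps to go.
Take 1400 from Supplier 11 at 2.0 ; need 1900 more.
Supplier 17 at 2.2: take all 1900 Mbps ; 0 still needed.
Supplier A: unused.
Cost = 700×1.0 + 1400×2.0 + 1900×2.2 = 7680.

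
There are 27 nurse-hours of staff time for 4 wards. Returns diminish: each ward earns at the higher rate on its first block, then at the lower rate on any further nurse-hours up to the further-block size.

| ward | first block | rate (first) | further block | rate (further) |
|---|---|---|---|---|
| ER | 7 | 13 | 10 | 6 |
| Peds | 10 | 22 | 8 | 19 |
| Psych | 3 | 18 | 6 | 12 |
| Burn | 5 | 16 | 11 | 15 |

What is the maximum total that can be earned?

Rank every tier by rate: Peds/T1 22 > Peds/T2 19 > Psych/T1 18 > Burn/T1 16 > Burn/T2 15 > ER/T1 13 > Psych/T2 12 > ER/T2 6.
Peds T1 at 22: fill all 10 ; 17 left.
Peds/T2 (19): +8 ; 9 left.
Psych T1 at 18: fill all 3 ; 6 left.
Fill Burn T1 block (5 at 16) ; 1 left.
Burn/T2: +1 of 11 at 15; pool empty.
Total = 22×10 + 19×8 + 18×3 + 16×5 + 15×1 = 521.

521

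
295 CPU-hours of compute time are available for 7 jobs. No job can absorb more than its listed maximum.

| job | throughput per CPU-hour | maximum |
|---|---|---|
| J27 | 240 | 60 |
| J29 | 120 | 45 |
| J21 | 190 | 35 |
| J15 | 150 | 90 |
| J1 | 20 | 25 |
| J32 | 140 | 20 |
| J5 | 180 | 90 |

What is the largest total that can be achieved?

Order the jobs by throughput per CPU-hour: J27 240 > J21 190 > J5 180 > J15 150 > J32 140 > J29 120 > J1 20.
J27: +60 to 60 (cap) → 235 left.
Give J21 35 to hit its cap of 35 → 200 left.
J5: +90 to 90 (cap) → 110 left.
J15 takes 90 to reach its cap of 90 → 20 left.
J32: +20 to 20 (cap) → 0 left.
Total = 240×60 + 190×35 + 150×90 + 140×20 + 180×90 = 53550.

53550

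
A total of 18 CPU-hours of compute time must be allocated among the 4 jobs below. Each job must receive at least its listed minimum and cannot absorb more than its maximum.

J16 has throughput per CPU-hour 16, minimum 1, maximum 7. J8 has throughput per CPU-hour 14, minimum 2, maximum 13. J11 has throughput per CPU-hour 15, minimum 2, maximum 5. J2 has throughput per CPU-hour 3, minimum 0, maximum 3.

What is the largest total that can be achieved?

271

Meeting every minimum uses 1+2+2+0 = 5 CPU-hours, leaving 13.
Order the jobs by throughput per CPU-hour: J16 16 > J11 15 > J8 14 > J2 3.
J16 takes 6 more to reach its cap of 7 → 7 left.
J11 takes 3 more to reach its cap of 5 → 4 left.
Only 4 left; J8 takes them to reach 6.
Total = 16×7 + 14×6 + 15×5 = 271.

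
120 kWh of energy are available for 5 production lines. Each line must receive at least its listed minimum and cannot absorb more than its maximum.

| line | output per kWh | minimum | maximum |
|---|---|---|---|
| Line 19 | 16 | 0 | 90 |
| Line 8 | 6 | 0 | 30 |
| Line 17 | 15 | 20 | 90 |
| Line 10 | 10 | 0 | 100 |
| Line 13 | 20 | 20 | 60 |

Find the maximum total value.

2140

Meeting every minimum uses 0+0+20+0+20 = 40 kWh, leaving 80.
Order the production lines by output per kWh: Line 13 20 > Line 19 16 > Line 17 15 > Line 10 10 > Line 8 6.
Line 13 takes 40 more to reach its cap of 60 — 40 left.
Only 40 left; Line 19 takes them to reach 40.
Total = 16×40 + 15×20 + 20×60 = 2140.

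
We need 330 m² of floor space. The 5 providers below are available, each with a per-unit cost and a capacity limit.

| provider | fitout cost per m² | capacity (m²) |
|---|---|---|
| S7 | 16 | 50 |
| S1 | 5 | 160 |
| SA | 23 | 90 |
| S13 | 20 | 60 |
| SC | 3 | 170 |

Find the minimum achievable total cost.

Use providers in increasing cost order.
SC at 3: take all 170 m² — 160 still needed.
S1 (5): use full 160 — 0 m² to go.
S7, S13, SA: unused.
Cost = 170×3 + 160×5 = 1310.

1310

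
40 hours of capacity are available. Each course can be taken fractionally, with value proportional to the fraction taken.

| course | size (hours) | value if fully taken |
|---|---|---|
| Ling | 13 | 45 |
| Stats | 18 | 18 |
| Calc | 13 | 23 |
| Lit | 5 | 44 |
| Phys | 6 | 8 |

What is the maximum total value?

123

Sort by value density: Lit 44/5≈8.8, Ling 45/13≈3.46, Calc 23/13≈1.77, Phys 8/6≈1.33, Stats 18/18≈1.
Take all of Lit (5 hours, value 44) — 35 hours left.
All 13 hours of Ling fit (value 45) — 22 remain.
Calc: take in full, 13 hours for value 23 — 9 left.
Take all of Phys (6 hours, value 8) — 3 hours left.
Only 3 hours remain; take 3/18 of Stats for value 18×3/18 = 3.
Total value = 123.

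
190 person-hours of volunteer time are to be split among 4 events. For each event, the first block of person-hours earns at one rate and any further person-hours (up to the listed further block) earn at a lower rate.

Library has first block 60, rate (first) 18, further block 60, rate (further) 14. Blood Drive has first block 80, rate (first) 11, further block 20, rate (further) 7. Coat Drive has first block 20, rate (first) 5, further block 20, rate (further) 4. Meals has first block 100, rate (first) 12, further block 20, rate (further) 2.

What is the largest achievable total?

2760

Rank every tier by rate: Library/first 18 > Library/second 14 > Meals/first 12 > Blood Drive/first 11 > Blood Drive/second 7 > Coat Drive/first 5 > Coat Drive/second 4 > Meals/second 2.
Fill Library first block (60 at 18) ; 130 left.
Library/second (14): +60 ; 70 left.
Meals/first: +70 of 100 at 12; pool empty.
Total = 18×60 + 14×60 + 12×70 = 2760.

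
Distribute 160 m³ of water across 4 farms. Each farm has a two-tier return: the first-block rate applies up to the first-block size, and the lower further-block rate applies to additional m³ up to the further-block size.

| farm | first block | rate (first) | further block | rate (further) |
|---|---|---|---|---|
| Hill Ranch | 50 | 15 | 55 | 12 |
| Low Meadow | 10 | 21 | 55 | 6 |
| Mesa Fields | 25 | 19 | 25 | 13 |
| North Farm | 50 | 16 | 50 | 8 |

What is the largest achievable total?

2560

Treat each block as its own option and order by rate: Low Meadow/tier1 21 > Mesa Fields/tier1 19 > North Farm/tier1 16 > Hill Ranch/tier1 15 > Mesa Fields/tier2 13 > Hill Ranch/tier2 12 > North Farm/tier2 8 > Low Meadow/tier2 6.
Fill Low Meadow tier1 block (10 at 21) ; 150 left.
Mesa Fields/tier1 (19): +25 ; 125 left.
North Farm/tier1 (16): +50 ; 75 left.
Hill Ranch/tier1 (15): +50 ; 25 left.
Fill Mesa Fields tier2 block (25 at 13) ; 0 left.
Total = 21×10 + 19×25 + 16×50 + 15×50 + 13×25 = 2560.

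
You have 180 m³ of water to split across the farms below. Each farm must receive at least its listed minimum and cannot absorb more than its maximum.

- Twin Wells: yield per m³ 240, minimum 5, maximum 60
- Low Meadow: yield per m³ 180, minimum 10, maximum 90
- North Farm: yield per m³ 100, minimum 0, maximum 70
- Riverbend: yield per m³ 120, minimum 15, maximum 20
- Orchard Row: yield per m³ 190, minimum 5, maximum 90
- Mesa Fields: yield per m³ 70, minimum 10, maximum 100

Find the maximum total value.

Meeting every minimum uses 5+10+0+15+5+10 = 45 m³, leaving 135.
Highest yield per m³ first: Twin Wells 240 > Orchard Row 190 > Low Meadow 180 > Riverbend 120 > North Farm 100 > Mesa Fields 70.
Twin Wells takes 55 more to reach its cap of 60 ; 80 left.
Only 80 left; Orchard Row takes them to reach 85.
Total = 240×60 + 180×10 + 120×15 + 190×85 + 70×10 = 34850.

34850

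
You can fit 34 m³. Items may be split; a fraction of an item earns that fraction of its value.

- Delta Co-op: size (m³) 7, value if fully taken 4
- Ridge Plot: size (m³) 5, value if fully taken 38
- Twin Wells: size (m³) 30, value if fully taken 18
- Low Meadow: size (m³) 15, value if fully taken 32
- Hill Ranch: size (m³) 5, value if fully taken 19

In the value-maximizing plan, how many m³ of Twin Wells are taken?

Sort by value density: Ridge Plot 38/5≈7.6, Hill Ranch 19/5≈3.8, Low Meadow 32/15≈2.13, Twin Wells 18/30≈0.6, Delta Co-op 4/7≈0.571.
Take all of Ridge Plot (5 m³, value 38) ; 29 m³ left.
Hill Ranch: take in full, 5 m³ for value 19 ; 24 left.
Low Meadow: take in full, 15 m³ for value 32 ; 9 left.
Only 9 m³ remain; take 9/30 of Twin Wells for value 18×9/30 = 5.4.

9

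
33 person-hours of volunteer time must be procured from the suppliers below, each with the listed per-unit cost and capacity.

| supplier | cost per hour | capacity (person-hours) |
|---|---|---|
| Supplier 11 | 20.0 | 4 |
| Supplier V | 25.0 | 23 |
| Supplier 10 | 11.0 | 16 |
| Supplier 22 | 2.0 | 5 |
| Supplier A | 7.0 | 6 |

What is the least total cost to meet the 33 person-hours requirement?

Use suppliers in increasing cost order.
Supplier 22 at 2.0: take all 5 person-hours → 28 still needed.
Supplier A (7.0): use full 6 → 22 person-hours to go.
Take 16 from Supplier 10 at 11.0 → need 6 more.
Supplier 11 (20.0): use full 4 → 2 person-hours to go.
Take 2 from Supplier V at 25.0 to finish.
Cost = 5×2.0 + 6×7.0 + 16×11.0 + 4×20.0 + 2×25.0 = 358.

358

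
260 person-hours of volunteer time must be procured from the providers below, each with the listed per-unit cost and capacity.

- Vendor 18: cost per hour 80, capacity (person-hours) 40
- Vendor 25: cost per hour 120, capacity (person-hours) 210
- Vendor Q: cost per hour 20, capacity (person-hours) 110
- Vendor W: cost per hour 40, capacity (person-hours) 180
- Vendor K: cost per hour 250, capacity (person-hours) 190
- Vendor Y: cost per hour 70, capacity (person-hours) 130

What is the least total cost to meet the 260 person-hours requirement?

Use providers in increasing cost order.
Vendor Q at 20: take all 110 person-hours — 150 still needed.
Take 150 from Vendor W at 40 to finish.
Vendor Y, Vendor 18, Vendor 25, Vendor K: unused.
Cost = 110×20 + 150×40 = 8200.

8200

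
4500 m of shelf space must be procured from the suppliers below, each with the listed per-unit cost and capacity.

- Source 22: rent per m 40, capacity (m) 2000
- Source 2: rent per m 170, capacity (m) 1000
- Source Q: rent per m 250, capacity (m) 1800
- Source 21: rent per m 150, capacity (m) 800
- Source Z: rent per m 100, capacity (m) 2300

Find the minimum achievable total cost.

Use suppliers in increasing cost order.
Source 22 at 40: take all 2000 m → 2500 still needed.
Take 2300 from Source Z at 100 → need 200 more.
Take 200 from Source 21 at 150 to finish.
Source 2, Source Q: unused.
Cost = 2000×40 + 2300×100 + 200×150 = 340000.

340000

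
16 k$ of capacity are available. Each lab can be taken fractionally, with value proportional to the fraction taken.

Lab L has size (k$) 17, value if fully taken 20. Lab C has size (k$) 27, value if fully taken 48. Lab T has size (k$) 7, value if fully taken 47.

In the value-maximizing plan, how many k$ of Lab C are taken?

Rank by value-to-size ratio: Lab T 47/7≈6.71, Lab C 48/27≈1.78, Lab L 20/17≈1.18.
All 7 k$ of Lab T fit (value 47) — 9 remain.
Fill the last 9 k$ with part of Lab C: 9/27 of it earns 16.

9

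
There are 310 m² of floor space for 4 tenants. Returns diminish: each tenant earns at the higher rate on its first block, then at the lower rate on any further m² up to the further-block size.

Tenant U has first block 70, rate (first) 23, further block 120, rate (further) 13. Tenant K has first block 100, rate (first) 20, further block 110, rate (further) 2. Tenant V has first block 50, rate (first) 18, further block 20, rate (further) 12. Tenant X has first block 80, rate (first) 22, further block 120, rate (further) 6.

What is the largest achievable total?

6400

Treat each block as its own option and order by rate: Tenant U/first 23 > Tenant X/first 22 > Tenant K/first 20 > Tenant V/first 18 > Tenant U/second 13 > Tenant V/second 12 > Tenant X/second 6 > Tenant K/second 2.
Tenant U/first (23): +70 → 240 left.
Fill Tenant X first block (80 at 22) → 160 left.
Fill Tenant K first block (100 at 20) → 60 left.
Fill Tenant V first block (50 at 18) → 10 left.
Tenant U/second: +10 of 120 at 13; pool empty.
Total = 23×70 + 22×80 + 20×100 + 18×50 + 13×10 = 6400.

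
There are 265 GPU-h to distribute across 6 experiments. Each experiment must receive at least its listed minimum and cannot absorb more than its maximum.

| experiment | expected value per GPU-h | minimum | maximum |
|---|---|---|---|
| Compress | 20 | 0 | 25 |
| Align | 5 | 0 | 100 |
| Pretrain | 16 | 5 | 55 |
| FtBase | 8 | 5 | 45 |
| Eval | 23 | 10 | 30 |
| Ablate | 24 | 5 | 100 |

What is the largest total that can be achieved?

Meeting every minimum uses 0+0+5+5+10+5 = 25 GPU-h, leaving 240.
Highest expected value per GPU-h first: Ablate 24 > Eval 23 > Compress 20 > Pretrain 16 > FtBase 8 > Align 5.
Give Ablate 95 more to hit its cap of 100 — 145 left.
Give Eval 20 more to hit its cap of 30 — 125 left.
Give Compress 25 more to hit its cap of 25 — 100 left.
Give Pretrain 50 more to hit its cap of 55 — 50 left.
FtBase: +40 to 45 (cap) — 10 left.
Align has room for 100 more but only 10 remain, so it gets 10.
Total = 20×25 + 5×10 + 16×55 + 8×45 + 23×30 + 24×100 = 4880.

4880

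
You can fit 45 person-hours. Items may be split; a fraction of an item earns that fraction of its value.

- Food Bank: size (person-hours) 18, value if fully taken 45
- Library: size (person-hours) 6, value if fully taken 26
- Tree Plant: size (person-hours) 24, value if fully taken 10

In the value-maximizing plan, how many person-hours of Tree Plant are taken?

21

Best value per unit of size first: Library 26/6≈4.33, Food Bank 45/18≈2.5, Tree Plant 10/24≈0.417.
Take all of Library (6 person-hours, value 26) → 39 person-hours left.
Take all of Food Bank (18 person-hours, value 45) → 21 person-hours left.
Fill the last 21 person-hours with part of Tree Plant: 21/24 of it earns 8.75.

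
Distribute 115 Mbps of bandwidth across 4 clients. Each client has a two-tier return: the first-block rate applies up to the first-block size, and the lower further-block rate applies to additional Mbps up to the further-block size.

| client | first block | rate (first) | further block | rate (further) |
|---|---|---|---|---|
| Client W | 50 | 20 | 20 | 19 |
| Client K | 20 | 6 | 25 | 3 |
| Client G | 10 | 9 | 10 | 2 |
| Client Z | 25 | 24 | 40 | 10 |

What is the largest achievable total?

2180

Treat each block as its own option and order by rate: Client Z/first 24 > Client W/first 20 > Client W/second 19 > Client Z/second 10 > Client G/first 9 > Client K/first 6 > Client K/second 3 > Client G/second 2.
Client Z/first (24): +25 → 90 left.
Client W first at 20: fill all 50 → 40 left.
Fill Client W second block (20 at 19) → 20 left.
20 remain; put them into Client Z second at 10.
Total = 24×25 + 20×50 + 19×20 + 10×20 = 2180.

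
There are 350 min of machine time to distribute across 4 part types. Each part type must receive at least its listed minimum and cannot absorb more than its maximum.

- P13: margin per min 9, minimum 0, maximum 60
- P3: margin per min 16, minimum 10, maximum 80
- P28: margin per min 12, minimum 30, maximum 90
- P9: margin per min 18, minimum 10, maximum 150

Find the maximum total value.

Meeting every minimum uses 0+10+30+10 = 50 min, leaving 300.
Rank by margin per min: P9 18 > P3 16 > P28 12 > P13 9.
Give P9 140 more to hit its cap of 150 → 160 left.
Give P3 70 more to hit its cap of 80 → 90 left.
P28 takes 60 more to reach its cap of 90 → 30 left.
Only 30 left; P13 takes them to reach 30.
Total = 9×30 + 16×80 + 12×90 + 18×150 = 5330.

5330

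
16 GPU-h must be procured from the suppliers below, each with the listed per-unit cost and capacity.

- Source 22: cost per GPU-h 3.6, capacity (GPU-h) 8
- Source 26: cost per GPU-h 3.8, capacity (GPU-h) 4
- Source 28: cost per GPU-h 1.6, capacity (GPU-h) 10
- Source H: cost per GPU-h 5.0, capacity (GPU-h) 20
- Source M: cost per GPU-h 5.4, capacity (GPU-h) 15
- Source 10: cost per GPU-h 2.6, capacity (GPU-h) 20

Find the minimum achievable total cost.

31.6

Cheapest first:
Source 28 at 1.6: take all 10 GPU-h — 6 still needed.
Source 10 (2.6): take the remaining 6 — done.
Source 22, Source 26, Source H, Source M: unused.
Cost = 10×1.6 + 6×2.6 = 31.6.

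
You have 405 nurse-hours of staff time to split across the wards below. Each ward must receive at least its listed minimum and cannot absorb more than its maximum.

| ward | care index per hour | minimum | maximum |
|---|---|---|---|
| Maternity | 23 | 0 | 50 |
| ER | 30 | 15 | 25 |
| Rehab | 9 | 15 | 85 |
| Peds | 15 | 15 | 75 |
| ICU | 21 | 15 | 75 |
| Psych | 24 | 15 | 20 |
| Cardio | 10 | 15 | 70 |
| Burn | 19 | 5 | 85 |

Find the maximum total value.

7430

Meeting every minimum uses 0+15+15+15+15+15+15+5 = 95 nurse-hours, leaving 310.
Rank by care index per hour: ER 30 > Psych 24 > Maternity 23 > ICU 21 > Burn 19 > Peds 15 > Cardio 10 > Rehab 9.
Give ER 10 more to hit its cap of 25 ; 300 left.
Give Psych 5 more to hit its cap of 20 ; 295 left.
Maternity takes 50 more to reach its cap of 50 ; 245 left.
ICU takes 60 more to reach its cap of 75 ; 185 left.
Burn: +80 to 85 (cap) ; 105 left.
Peds: +60 to 75 (cap) ; 45 left.
Cardio has room for 55 more but only 45 remain, so it gets 60.
Total = 23×50 + 30×25 + 9×15 + 15×75 + 21×75 + 24×20 + 10×60 + 19×85 = 7430.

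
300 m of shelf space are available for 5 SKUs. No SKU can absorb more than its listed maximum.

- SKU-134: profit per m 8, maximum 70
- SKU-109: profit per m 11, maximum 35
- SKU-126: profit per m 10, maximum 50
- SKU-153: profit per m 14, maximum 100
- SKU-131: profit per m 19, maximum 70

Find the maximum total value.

Order the SKUs by profit per m: SKU-131 19 > SKU-153 14 > SKU-109 11 > SKU-126 10 > SKU-134 8.
SKU-131: +70 to 70 (cap) — 230 left.
SKU-153 takes 100 to reach its cap of 100 — 130 left.
SKU-109 takes 35 to reach its cap of 35 — 95 left.
SKU-126: +50 to 50 (cap) — 45 left.
SKU-134 has room for 70 but only 45 remain, so it gets 45.
Total = 8×45 + 11×35 + 10×50 + 14×100 + 19×70 = 3975.

3975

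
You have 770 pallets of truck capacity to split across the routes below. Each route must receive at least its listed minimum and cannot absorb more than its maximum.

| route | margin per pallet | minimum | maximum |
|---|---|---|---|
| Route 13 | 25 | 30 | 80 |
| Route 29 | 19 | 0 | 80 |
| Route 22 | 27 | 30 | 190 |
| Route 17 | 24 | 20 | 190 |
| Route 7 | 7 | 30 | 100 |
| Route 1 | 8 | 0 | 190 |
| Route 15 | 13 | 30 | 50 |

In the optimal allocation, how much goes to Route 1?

Meeting every minimum uses 30+0+30+20+30+0+30 = 140 pallets, leaving 630.
Rank by margin per pallet: Route 22 27 > Route 13 25 > Route 17 24 > Route 29 19 > Route 15 13 > Route 1 8 > Route 7 7.
Give Route 22 160 more to hit its cap of 190 → 470 left.
Route 13: +50 to 80 (cap) → 420 left.
Give Route 17 170 more to hit its cap of 190 → 250 left.
Route 29: +80 to 80 (cap) → 170 left.
Give Route 15 20 more to hit its cap of 50 → 150 left.
Route 1 has room for 190 more but only 150 remain, so it gets 150.

150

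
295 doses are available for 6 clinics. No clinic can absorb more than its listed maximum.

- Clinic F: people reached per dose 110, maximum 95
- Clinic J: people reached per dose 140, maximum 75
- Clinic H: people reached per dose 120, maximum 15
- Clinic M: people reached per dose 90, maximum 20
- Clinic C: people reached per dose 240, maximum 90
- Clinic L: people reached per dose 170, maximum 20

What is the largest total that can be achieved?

Highest people reached per dose first: Clinic C 240 > Clinic L 170 > Clinic J 140 > Clinic H 120 > Clinic F 110 > Clinic M 90.
Give Clinic C 90 to hit its cap of 90 ; 205 left.
Clinic L takes 20 to reach its cap of 20 ; 185 left.
Clinic J: +75 to 75 (cap) ; 110 left.
Give Clinic H 15 to hit its cap of 15 ; 95 left.
Clinic F: +95 to 95 (cap) ; 0 left.
Total = 110×95 + 140×75 + 120×15 + 240×90 + 170×20 = 47750.

47750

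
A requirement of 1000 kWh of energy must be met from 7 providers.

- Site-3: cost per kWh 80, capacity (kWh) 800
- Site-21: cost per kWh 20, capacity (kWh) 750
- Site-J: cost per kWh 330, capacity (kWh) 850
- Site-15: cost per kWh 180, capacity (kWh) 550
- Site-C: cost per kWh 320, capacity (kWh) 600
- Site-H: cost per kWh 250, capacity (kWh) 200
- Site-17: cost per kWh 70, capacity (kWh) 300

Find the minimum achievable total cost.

Fill from the cheapest provider first.
Site-21 (20): use full 750 ; 250 kWh to go.
Site-17 (70): take the remaining 250 ; done.
Site-3, Site-15, Site-H, Site-C, Site-J: unused.
Cost = 750×20 + 250×70 = 32500.

32500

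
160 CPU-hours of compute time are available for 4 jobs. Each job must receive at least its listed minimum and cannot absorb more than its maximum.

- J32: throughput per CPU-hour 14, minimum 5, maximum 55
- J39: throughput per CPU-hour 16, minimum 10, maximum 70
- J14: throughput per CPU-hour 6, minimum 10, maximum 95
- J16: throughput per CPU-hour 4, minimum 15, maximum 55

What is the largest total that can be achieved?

2070

Meeting every minimum uses 5+10+10+15 = 40 CPU-hours, leaving 120.
Highest throughput per CPU-hour first: J39 16 > J32 14 > J14 6 > J16 4.
J39 takes 60 more to reach its cap of 70 — 60 left.
Give J32 50 more to hit its cap of 55 — 10 left.
Only 10 left; J14 takes them to reach 20.
Total = 14×55 + 16×70 + 6×20 + 4×15 = 2070.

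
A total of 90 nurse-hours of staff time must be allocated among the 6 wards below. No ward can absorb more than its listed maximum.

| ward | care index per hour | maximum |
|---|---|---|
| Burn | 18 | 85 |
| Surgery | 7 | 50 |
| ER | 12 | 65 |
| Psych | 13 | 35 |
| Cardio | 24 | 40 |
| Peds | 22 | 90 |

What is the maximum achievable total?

Rank by care index per hour: Cardio 24 > Peds 22 > Burn 18 > Psych 13 > ER 12 > Surgery 7.
Cardio: +40 to 40 (cap) ; 50 left.
Only 50 left; Peds takes them to reach 50.
Total = 24×40 + 22×50 = 2060.

2060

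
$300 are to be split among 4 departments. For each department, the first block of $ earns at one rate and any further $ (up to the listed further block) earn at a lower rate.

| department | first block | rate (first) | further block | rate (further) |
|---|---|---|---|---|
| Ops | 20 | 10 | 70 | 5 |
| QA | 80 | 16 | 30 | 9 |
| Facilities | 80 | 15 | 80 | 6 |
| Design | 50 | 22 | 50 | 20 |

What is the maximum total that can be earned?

4960

Rank every tier by rate: Design/first 22 > Design/second 20 > QA/first 16 > Facilities/first 15 > Ops/first 10 > QA/second 9 > Facilities/second 6 > Ops/second 5.
Design/first (22): +50 ; 250 left.
Design/second (20): +50 ; 200 left.
QA/first (16): +80 ; 120 left.
Fill Facilities first block (80 at 15) ; 40 left.
Fill Ops first block (20 at 10) ; 20 left.
QA/second: +20 of 30 at 9; pool empty.
Total = 22×50 + 20×50 + 16×80 + 15×80 + 10×20 + 9×20 = 4960.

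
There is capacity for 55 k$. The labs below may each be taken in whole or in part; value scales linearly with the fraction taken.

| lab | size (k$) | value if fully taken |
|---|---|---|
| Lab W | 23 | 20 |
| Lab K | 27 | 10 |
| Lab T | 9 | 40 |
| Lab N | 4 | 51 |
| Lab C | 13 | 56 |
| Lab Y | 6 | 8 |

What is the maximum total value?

175

Rank by value-to-size ratio: Lab N 51/4≈12.8, Lab T 40/9≈4.44, Lab C 56/13≈4.31, Lab Y 8/6≈1.33, Lab W 20/23≈0.87, Lab K 10/27≈0.37.
Take all of Lab N (4 k$, value 51) → 51 k$ left.
Take all of Lab T (9 k$, value 40) → 42 k$ left.
Take all of Lab C (13 k$, value 56) → 29 k$ left.
Take all of Lab Y (6 k$, value 8) → 23 k$ left.
Take all of Lab W (23 k$, value 20) → 0 k$ left.
Total value = 175.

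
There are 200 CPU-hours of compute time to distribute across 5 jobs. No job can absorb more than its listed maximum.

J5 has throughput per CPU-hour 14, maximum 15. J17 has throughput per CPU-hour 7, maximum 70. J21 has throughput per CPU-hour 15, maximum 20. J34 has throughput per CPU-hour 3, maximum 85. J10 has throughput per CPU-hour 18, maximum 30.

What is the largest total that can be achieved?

Rank by throughput per CPU-hour: J10 18 > J21 15 > J5 14 > J17 7 > J34 3.
J10: +30 to 30 (cap) — 170 left.
J21 takes 20 to reach its cap of 20 — 150 left.
Give J5 15 to hit its cap of 15 — 135 left.
J17: +70 to 70 (cap) — 65 left.
J34: +65 (room for 85) → 65. Pool exhausted.
Total = 14×15 + 7×70 + 15×20 + 3×65 + 18×30 = 1735.

1735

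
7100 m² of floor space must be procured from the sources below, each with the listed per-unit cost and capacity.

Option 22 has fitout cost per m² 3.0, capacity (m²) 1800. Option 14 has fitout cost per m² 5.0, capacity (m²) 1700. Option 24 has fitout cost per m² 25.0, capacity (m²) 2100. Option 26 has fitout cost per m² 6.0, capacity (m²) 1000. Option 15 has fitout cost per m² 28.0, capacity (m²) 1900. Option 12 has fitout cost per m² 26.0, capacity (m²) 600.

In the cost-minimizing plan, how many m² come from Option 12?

500

Cheapest first:
Take 1800 from Option 22 at 3.0 ; need 5300 more.
Option 14 at 5.0: take all 1700 m² ; 3600 still needed.
Option 26 (6.0): use full 1000 ; 2600 m² to go.
Option 24 (25.0): use full 2100 ; 500 m² to go.
Option 12 at 26.0: take 500 of its 600 ; requirement met.
Option 15: unused.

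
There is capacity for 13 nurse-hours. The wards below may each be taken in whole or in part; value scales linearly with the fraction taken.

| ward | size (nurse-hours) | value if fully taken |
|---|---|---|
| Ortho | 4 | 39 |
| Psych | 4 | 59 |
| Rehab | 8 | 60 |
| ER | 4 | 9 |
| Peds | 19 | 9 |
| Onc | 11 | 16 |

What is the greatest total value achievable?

Best value per unit of size first: Psych 59/4≈14.8, Ortho 39/4≈9.75, Rehab 60/8≈7.5, ER 9/4≈2.25, Onc 16/11≈1.45, Peds 9/19≈0.474.
All 4 nurse-hours of Psych fit (value 59) ; 9 remain.
All 4 nurse-hours of Ortho fit (value 39) ; 5 remain.
5 nurse-hours left: a 5/8 share of Rehab gives 60×5/8 = 37.5.
Total value = 135.5.

135.5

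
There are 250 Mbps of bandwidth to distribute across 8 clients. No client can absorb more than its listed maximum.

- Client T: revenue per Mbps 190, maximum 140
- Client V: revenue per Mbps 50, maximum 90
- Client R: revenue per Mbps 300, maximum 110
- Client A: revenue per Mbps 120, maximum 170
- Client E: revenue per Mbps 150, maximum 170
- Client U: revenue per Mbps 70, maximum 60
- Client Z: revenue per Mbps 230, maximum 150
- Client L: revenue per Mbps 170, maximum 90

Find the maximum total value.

Order the clients by revenue per Mbps: Client R 300 > Client Z 230 > Client T 190 > Client L 170 > Client E 150 > Client A 120 > Client U 70 > Client V 50.
Give Client R 110 to hit its cap of 110 ; 140 left.
Client Z: +140 (room for 150) → 140. Pool exhausted.
Total = 300×110 + 230×140 = 65200.

65200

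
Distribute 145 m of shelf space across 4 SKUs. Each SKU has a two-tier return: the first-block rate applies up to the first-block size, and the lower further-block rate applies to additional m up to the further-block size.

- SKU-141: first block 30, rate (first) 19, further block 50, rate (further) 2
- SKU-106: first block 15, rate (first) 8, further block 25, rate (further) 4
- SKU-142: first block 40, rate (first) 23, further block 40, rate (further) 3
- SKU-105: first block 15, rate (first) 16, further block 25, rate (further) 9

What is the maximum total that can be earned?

Order all 8 blocks by rate: SKU-142/tier1 23 > SKU-141/tier1 19 > SKU-105/tier1 16 > SKU-105/tier2 9 > SKU-106/tier1 8 > SKU-106/tier2 4 > SKU-142/tier2 3 > SKU-141/tier2 2.
SKU-142 tier1 at 23: fill all 40 → 105 left.
SKU-141 tier1 at 19: fill all 30 → 75 left.
SKU-105 tier1 at 16: fill all 15 → 60 left.
SKU-105/tier2 (9): +25 → 35 left.
Fill SKU-106 tier1 block (15 at 8) → 20 left.
SKU-106/tier2: +20 of 25 at 4; pool empty.
Total = 23×40 + 19×30 + 16×15 + 9×25 + 8×15 + 4×20 = 2155.

2155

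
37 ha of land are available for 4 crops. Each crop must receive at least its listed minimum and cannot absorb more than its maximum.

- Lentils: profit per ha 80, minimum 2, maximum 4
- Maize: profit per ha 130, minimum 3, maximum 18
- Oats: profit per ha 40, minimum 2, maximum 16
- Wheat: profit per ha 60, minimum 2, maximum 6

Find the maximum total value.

3380

Meeting every minimum uses 2+3+2+2 = 9 ha, leaving 28.
Highest profit per ha first: Maize 130 > Lentils 80 > Wheat 60 > Oats 40.
Maize takes 15 more to reach its cap of 18 → 13 left.
Give Lentils 2 more to hit its cap of 4 → 11 left.
Wheat: +4 to 6 (cap) → 7 left.
Oats: +7 (room for 14) → 9. Pool exhausted.
Total = 80×4 + 130×18 + 40×9 + 60×6 = 3380.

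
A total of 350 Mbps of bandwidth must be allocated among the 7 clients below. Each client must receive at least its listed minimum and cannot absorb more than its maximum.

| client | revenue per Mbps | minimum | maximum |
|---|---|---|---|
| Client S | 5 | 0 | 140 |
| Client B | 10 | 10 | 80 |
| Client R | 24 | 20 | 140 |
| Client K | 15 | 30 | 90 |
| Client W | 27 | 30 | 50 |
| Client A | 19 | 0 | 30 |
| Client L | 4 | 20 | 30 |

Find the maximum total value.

Meeting every minimum uses 0+10+20+30+30+0+20 = 110 Mbps, leaving 240.
Highest revenue per Mbps first: Client W 27 > Client R 24 > Client A 19 > Client K 15 > Client B 10 > Client S 5 > Client L 4.
Give Client W 20 more to hit its cap of 50 → 220 left.
Client R: +120 to 140 (cap) → 100 left.
Give Client A 30 more to hit its cap of 30 → 70 left.
Give Client K 60 more to hit its cap of 90 → 10 left.
Client B has room for 70 more but only 10 remain, so it gets 20.
Total = 10×20 + 24×140 + 15×90 + 27×50 + 19×30 + 4×20 = 6910.

6910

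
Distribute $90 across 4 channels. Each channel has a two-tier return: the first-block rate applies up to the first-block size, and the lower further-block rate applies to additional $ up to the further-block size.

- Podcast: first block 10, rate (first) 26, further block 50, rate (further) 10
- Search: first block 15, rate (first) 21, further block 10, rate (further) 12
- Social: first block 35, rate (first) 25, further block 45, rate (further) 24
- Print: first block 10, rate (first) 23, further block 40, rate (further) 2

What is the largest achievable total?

Rank every tier by rate: Podcast/tier1 26 > Social/tier1 25 > Social/tier2 24 > Print/tier1 23 > Search/tier1 21 > Search/tier2 12 > Podcast/tier2 10 > Print/tier2 2.
Podcast/tier1 (26): +10 — 80 left.
Social tier1 at 25: fill all 35 — 45 left.
Social/tier2 (24): +45 — 0 left.
Total = 26×10 + 25×35 + 24×45 = 2215.

2215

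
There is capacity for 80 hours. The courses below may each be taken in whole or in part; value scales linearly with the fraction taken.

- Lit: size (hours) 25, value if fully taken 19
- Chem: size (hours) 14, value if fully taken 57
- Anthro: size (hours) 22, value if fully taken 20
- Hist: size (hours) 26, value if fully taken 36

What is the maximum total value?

Rank by value-to-size ratio: Chem 57/14≈4.07, Hist 36/26≈1.38, Anthro 20/22≈0.909, Lit 19/25≈0.76.
Take all of Chem (14 hours, value 57) → 66 hours left.
All 26 hours of Hist fit (value 36) → 40 remain.
Take all of Anthro (22 hours, value 20) → 18 hours left.
18 hours left: a 18/25 share of Lit gives 19×18/25 = 13.68.
Total value = 126.68.

126.68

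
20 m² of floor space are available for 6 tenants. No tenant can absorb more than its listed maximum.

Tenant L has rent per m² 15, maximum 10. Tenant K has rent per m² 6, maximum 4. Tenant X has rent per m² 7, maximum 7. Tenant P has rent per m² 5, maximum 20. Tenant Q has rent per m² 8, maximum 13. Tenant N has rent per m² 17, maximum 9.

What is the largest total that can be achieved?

311

Order the tenants by rent per m²: Tenant N 17 > Tenant L 15 > Tenant Q 8 > Tenant X 7 > Tenant K 6 > Tenant P 5.
Give Tenant N 9 to hit its cap of 9 — 11 left.
Tenant L takes 10 to reach its cap of 10 — 1 left.
Tenant Q has room for 13 but only 1 remain, so it gets 1.
Total = 15×10 + 8×1 + 17×9 = 311.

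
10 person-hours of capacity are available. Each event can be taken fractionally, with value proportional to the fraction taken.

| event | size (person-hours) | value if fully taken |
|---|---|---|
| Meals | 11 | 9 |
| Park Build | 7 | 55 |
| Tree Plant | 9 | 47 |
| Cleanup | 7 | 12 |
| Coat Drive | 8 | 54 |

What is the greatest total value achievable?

75.25

Best value per unit of size first: Park Build 55/7≈7.86, Coat Drive 54/8≈6.75, Tree Plant 47/9≈5.22, Cleanup 12/7≈1.71, Meals 9/11≈0.818.
Take all of Park Build (7 person-hours, value 55) — 3 person-hours left.
Only 3 person-hours remain; take 3/8 of Coat Drive for value 54×3/8 = 20.25.
Total value = 75.25.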